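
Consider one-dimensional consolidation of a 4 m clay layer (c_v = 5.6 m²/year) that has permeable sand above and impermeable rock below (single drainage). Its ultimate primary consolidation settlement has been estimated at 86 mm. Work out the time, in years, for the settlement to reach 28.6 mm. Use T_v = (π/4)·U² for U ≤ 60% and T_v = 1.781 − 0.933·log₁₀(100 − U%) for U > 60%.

t ≈ 0.248 years

Drainage path length: H_d = H = 4 m (single drainage).
U = S(t)/S_ult = 28.6/86 = 0.3326.
U ≤ 60%: T_v = (π/4)·U² = (π/4)×0.33256² = 0.086861.
t = T_v·H_d²/c_v = 0.086861×4²/5.6 = 0.2482 years.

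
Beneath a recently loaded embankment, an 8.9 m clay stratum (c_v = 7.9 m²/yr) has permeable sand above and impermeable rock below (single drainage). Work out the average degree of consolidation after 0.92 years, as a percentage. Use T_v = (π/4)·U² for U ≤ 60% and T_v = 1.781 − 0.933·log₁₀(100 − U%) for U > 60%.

U ≈ 34.2 %

Drainage path length: H_d = H = 8.9 m (single drainage).
T_v = c_v·t/H_d² = 7.9×0.92/8.9² = 0.091756.
T_v = 0.091756 corresponds to the U ≤ 60% branch:
U = √(4T_v/π) = 0.3418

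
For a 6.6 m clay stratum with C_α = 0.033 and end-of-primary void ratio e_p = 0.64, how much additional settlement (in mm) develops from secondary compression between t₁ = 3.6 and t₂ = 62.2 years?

S_s ≈ 164 mm

Secondary compression: S_s = C_α·H/(1+e_p)·log₁₀(t₂/t₁)
S_s = 0.033×6.6/(1+0.64)×log₁₀(62.2/3.6)
    = 0.1328 × 1.237 = 0.1643 m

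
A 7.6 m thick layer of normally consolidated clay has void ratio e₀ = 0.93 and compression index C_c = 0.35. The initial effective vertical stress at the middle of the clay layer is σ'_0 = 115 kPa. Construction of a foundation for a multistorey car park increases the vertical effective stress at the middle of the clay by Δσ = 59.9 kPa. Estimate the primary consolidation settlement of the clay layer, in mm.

S_c ≈ 251 mm

Final effective stress: σ'_f = σ'_0 + Δσ = 115 + 59.9 = 174.9 kPa.
Normally consolidated clay, so the full stress increment lies on the virgin compression line:
S_c = C_c·H/(1+e₀)·log₁₀(σ'_f/σ'_0) = 0.35×7.6/(1+0.93)×log₁₀(174.9/115)
    = 1.3782 × 0.18209 = 0.251 m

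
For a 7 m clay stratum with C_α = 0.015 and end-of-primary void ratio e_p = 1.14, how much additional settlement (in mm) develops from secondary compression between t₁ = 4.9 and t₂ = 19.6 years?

Secondary compression: S_s = C_α·H/(1+e_p)·log₁₀(t₂/t₁)
S_s = 0.015×7/(1+1.14)×log₁₀(19.6/4.9)
    = 0.04907 × 0.6021 = 0.02954 m

S_s ≈ 29.5 mm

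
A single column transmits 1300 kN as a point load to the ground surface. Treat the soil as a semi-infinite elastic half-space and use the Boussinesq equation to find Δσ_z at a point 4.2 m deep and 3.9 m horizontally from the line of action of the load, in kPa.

Δσ_z ≈ 7.44 kPa

Boussinesq vertical stress below a point load on an elastic half-space:
Δσ_z = 3P/(2πz²) · [1 + (r/z)²]^(−5/2)
r/z = 3.9/4.2 = 0.92857; [1+(r/z)²]^(−5/2) = 0.2113.
Δσ_z = 3×1300/(2π×4.2²) × 0.2113 = 35.187 × 0.2113 = 7.435 kPa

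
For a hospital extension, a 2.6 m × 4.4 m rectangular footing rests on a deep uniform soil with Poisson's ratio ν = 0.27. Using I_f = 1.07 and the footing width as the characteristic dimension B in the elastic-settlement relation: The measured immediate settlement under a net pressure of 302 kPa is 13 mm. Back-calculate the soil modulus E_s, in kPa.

E_s ≈ 59900 kPa

S_e = q·B·(1−ν²)/E_s · I_f  ⇒  E_s = q·B·(1−ν²)·I_f / S_e.
E_s = 302 × 2.6 × 0.9271 × 1.07 / 0.013 = 59920 kPa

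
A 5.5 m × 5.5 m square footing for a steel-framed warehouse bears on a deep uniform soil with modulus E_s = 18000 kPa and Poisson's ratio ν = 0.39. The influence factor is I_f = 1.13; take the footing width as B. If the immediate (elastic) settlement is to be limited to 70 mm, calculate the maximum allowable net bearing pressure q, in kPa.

S_e = q·B·(1−ν²)/E_s · I_f  ⇒  q = S_e·E_s / (B·(1−ν²)·I_f).
q = 0.07 × 18000 / (5.5 × 0.8479 × 1.13) = 239.1 kPa

q ≈ 239 kPa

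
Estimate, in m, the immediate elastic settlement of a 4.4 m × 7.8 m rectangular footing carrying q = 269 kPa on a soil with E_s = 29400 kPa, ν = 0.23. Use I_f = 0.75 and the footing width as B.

S_e ≈ 0.0286 m

Immediate (elastic) settlement: S_e = q·B·(1−ν²)/E_s · I_f.
S_e = 269 × 4.4 × (1 − 0.23²) / 29400 × 0.75
    = 269 × 4.4 × 0.9471 / 29400 × 0.75
    = 0.0286 m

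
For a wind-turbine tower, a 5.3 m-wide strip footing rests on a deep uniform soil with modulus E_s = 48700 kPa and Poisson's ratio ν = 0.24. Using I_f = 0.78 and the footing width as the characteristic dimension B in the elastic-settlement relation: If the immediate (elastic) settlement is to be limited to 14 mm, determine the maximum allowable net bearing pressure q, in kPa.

S_e = q·B·(1−ν²)/E_s · I_f  ⇒  q = S_e·E_s / (B·(1−ν²)·I_f).
q = 0.014 × 48700 / (5.3 × 0.9424 × 0.78) = 175 kPa

q ≈ 175 kPa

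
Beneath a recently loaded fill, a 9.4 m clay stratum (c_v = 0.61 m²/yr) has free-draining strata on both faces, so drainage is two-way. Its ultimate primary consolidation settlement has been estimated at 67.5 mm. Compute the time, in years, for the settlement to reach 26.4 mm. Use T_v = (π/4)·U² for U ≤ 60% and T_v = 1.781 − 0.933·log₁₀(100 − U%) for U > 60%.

t ≈ 4.35 years

Drainage path length: H_d = H/2 = 4.7 m (double drainage).
U = S(t)/S_ult = 26.4/67.5 = 0.3911.
U ≤ 60%: T_v = (π/4)·U² = (π/4)×0.39111² = 0.12014.
t = T_v·H_d²/c_v = 0.12014×4.7²/0.61 = 4.351 years.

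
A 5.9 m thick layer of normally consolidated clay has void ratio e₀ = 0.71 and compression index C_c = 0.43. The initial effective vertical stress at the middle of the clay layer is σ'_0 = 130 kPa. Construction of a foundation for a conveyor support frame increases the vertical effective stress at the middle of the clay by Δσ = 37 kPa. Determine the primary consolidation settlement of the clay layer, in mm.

S_c ≈ 161 mm

Final effective stress: σ'_f = σ'_0 + Δσ = 130 + 37 = 167 kPa.
Normally consolidated clay, so the full stress increment lies on the virgin compression line:
S_c = C_c·H/(1+e₀)·log₁₀(σ'_f/σ'_0) = 0.43×5.9/(1+0.71)×log₁₀(167/130)
    = 1.4836 × 0.10877 = 0.1614 m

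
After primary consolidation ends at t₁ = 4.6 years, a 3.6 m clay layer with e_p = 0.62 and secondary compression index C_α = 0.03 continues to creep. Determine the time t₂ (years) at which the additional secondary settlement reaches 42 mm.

t₂ ≈ 19.6 years

S_s = C_α·H/(1+e_p)·log₁₀(t₂/t₁) ⇒ log₁₀(t₂/t₁) = S_s·(1+e_p)/(C_α·H).
log₁₀(t₂/t₁) = 0.042 × (1+0.62) / (0.03×3.6) = 0.63
t₂ = t₁ × 10^0.63 = 4.6 × 4.266 = 19.62 years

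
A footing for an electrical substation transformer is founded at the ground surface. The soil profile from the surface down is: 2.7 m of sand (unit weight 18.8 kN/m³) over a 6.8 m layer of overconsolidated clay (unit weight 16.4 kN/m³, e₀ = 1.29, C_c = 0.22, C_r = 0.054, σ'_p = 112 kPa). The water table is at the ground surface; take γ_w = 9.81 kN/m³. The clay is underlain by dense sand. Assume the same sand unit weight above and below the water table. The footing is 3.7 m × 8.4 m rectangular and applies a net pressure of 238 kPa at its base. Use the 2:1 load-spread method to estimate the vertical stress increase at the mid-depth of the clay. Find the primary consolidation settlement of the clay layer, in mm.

Mid-depth of clay below the ground surface: z = 2.7 + 6.8/2 = 6.1 m.
Total vertical stress at mid-clay: σ_v = 18.8×2.7 + 16.4×3.4 = 106.52 kPa.
Pore pressure: u = 9.81×(6.1 − 0) = 59.841 kPa.
Initial effective stress: σ'_0 = σ_v − u = 106.52 − 59.841 = 46.679 kPa.
Stress increase at mid-clay by the 2:1 spreading method:
Δσ = qBL/((B+z)(L+z)) = 238×3.7×8.4/((3.7+6.1)(8.4+6.1)) = 52.055 kPa
Final effective stress: σ'_f = 46.679 + 52.055 = 98.734 kPa.
σ'_f = 98.734 ≤ σ'_p = 112 kPa, so the clay remains overconsolidated and only the recompression index applies:
S_c = C_r·H/(1+e₀)·log₁₀(σ'_f/σ'_0) = 0.054×6.8/2.29×log₁₀(98.734/46.679)
    = 0.16035 × 0.32535 = 0.05217 m

S_c ≈ 52.2 mm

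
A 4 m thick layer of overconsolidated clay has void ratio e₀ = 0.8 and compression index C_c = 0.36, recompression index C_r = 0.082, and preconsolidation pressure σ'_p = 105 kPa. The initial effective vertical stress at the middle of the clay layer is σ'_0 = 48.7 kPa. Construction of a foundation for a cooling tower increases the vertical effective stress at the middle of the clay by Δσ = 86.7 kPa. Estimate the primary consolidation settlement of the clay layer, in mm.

Final effective stress: σ'_f = 48.7 + 86.7 = 135.4 kPa.
σ'_f = 135.4 > σ'_p = 105 kPa, so the stress path crosses the preconsolidation pressure — recompression up to σ'_p, then virgin compression beyond:
S_c = H/(1+e₀)·[C_r·log₁₀(σ'_p/σ'_0) + C_c·log₁₀(σ'_f/σ'_p)]
    = 4/1.8 × [0.082×log₁₀(105/48.7) + 0.36×log₁₀(135.4/105)]
    = 2.2222 × [0.02736 + 0.039755] = 0.1491 m

S_c ≈ 149 mm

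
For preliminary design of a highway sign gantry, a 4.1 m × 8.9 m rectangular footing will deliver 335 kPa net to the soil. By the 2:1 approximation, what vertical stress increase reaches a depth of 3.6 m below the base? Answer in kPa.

By the 2:1 method the load spreads at 1 horizontal : 2 vertical, so at depth z the loaded area has grown by z in each plan dimension:
Δσ = qBL/((B+z)(L+z)) = 335×4.1×8.9/((4.1+3.6)(8.9+3.6)) = 127 kPa

Δσ_z ≈ 127 kPa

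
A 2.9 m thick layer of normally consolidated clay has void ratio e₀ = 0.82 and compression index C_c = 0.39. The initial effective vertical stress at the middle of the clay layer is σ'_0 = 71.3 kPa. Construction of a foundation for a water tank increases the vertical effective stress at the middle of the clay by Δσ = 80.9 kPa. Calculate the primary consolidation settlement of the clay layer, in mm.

S_c ≈ 205 mm

Final effective stress: σ'_f = σ'_0 + Δσ = 71.3 + 80.9 = 152.2 kPa.
Normally consolidated clay, so the full stress increment lies on the virgin compression line:
S_c = C_c·H/(1+e₀)·log₁₀(σ'_f/σ'_0) = 0.39×2.9/(1+0.82)×log₁₀(152.2/71.3)
    = 0.62143 × 0.32933 = 0.2047 m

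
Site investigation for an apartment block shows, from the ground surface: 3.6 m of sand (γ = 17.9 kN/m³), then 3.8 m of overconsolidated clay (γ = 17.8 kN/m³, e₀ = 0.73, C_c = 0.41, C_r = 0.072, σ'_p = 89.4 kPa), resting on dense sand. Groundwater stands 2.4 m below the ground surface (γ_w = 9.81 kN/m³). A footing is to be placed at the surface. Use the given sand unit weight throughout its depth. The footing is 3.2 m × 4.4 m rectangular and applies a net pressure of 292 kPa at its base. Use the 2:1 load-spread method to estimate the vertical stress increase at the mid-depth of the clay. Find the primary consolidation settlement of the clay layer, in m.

S_c ≈ 0.119 m

Mid-depth of clay below the ground surface: z = 3.6 + 3.8/2 = 5.5 m.
Total vertical stress at mid-clay: σ_v = 17.9×3.6 + 17.8×1.9 = 98.26 kPa.
Pore pressure: u = 9.81×(5.5 − 2.4) = 30.411 kPa.
Initial effective stress: σ'_0 = σ_v − u = 98.26 − 30.411 = 67.849 kPa.
Stress increase at mid-clay by the 2:1 spreading method:
Δσ = qBL/((B+z)(L+z)) = 292×3.2×4.4/((3.2+5.5)(4.4+5.5)) = 47.734 kPa
Final effective stress: σ'_f = 67.849 + 47.734 = 115.58 kPa.
σ'_f = 115.58 > σ'_p = 89.4 kPa, so the stress path crosses the preconsolidation pressure — recompression up to σ'_p, then virgin compression beyond:
S_c = H/(1+e₀)·[C_r·log₁₀(σ'_p/σ'_0) + C_c·log₁₀(σ'_f/σ'_p)]
    = 3.8/1.73 × [0.072×log₁₀(89.4/67.849) + 0.41×log₁₀(115.58/89.4)]
    = 2.1965 × [0.0086252 + 0.045734] = 0.1194 m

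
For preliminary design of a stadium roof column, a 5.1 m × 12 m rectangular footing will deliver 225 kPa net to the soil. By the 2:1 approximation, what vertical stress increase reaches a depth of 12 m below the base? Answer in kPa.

Δσ_z ≈ 33.6 kPa

By the 2:1 method the load spreads at 1 horizontal : 2 vertical, so at depth z the loaded area has grown by z in each plan dimension:
Δσ = qBL/((B+z)(L+z)) = 225×5.1×12/((5.1+12)(12+12)) = 33.553 kPa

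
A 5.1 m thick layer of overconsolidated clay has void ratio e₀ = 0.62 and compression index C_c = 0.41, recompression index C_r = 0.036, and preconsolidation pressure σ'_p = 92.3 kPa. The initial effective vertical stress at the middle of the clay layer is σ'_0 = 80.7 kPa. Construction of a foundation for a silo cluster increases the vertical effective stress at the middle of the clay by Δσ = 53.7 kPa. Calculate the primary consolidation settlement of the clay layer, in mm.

S_c ≈ 217 mm

Final effective stress: σ'_f = 80.7 + 53.7 = 134.4 kPa.
σ'_f = 134.4 > σ'_p = 92.3 kPa, so the stress path crosses the preconsolidation pressure — recompression up to σ'_p, then virgin compression beyond:
S_c = H/(1+e₀)·[C_r·log₁₀(σ'_p/σ'_0) + C_c·log₁₀(σ'_f/σ'_p)]
    = 5.1/1.62 × [0.036×log₁₀(92.3/80.7) + 0.41×log₁₀(134.4/92.3)]
    = 3.1481 × [0.0020998 + 0.066911] = 0.2173 m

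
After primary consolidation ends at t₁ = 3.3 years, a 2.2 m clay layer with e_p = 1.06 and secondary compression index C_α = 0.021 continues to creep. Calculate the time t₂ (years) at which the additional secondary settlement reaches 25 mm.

S_s = C_α·H/(1+e_p)·log₁₀(t₂/t₁) ⇒ log₁₀(t₂/t₁) = S_s·(1+e_p)/(C_α·H).
log₁₀(t₂/t₁) = 0.025 × (1+1.06) / (0.021×2.2) = 1.115
t₂ = t₁ × 10^1.115 = 3.3 × 13.02 = 42.98 years

t₂ ≈ 43 years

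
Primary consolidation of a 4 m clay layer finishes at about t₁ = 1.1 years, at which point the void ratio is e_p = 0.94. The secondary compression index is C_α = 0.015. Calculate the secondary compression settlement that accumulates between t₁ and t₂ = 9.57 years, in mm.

Secondary compression: S_s = C_α·H/(1+e_p)·log₁₀(t₂/t₁)
S_s = 0.015×4/(1+0.94)×log₁₀(9.57/1.1)
    = 0.03093 × 0.9395 = 0.02906 m

S_s ≈ 29.1 mm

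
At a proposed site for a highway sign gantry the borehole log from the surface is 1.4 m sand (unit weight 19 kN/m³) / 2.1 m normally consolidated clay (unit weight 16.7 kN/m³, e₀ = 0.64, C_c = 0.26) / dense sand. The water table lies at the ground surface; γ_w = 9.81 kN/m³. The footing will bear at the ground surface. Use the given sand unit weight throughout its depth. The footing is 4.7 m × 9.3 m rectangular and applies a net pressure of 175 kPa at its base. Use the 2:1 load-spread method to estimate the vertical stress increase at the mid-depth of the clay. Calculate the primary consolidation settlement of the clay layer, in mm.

Mid-depth of clay below the ground surface: z = 1.4 + 2.1/2 = 2.45 m.
Total vertical stress at mid-clay: σ_v = 19×1.4 + 16.7×1.05 = 44.135 kPa.
Pore pressure: u = 9.81×(2.45 − 0) = 24.035 kPa.
Initial effective stress: σ'_0 = σ_v − u = 44.135 − 24.035 = 20.1 kPa.
Stress increase at mid-clay by the 2:1 spreading method:
Δσ = qBL/((B+z)(L+z)) = 175×4.7×9.3/((4.7+2.45)(9.3+2.45)) = 91.049 kPa
Final effective stress: σ'_f = σ'_0 + Δσ = 20.1 + 91.049 = 111.15 kPa.
Normally consolidated clay, so the full stress increment lies on the virgin compression line:
S_c = C_c·H/(1+e₀)·log₁₀(σ'_f/σ'_0) = 0.26×2.1/(1+0.64)×log₁₀(111.15/20.1)
    = 0.33293 × 0.74271 = 0.2473 m

S_c ≈ 247 mm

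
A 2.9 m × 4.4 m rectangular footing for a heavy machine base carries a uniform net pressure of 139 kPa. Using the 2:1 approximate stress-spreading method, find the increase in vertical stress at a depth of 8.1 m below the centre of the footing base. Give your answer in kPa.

By the 2:1 method the load spreads at 1 horizontal : 2 vertical, so at depth z the loaded area has grown by z in each plan dimension:
Δσ = qBL/((B+z)(L+z)) = 139×2.9×4.4/((2.9+8.1)(4.4+8.1)) = 12.899 kPa

Δσ_z ≈ 12.9 kPa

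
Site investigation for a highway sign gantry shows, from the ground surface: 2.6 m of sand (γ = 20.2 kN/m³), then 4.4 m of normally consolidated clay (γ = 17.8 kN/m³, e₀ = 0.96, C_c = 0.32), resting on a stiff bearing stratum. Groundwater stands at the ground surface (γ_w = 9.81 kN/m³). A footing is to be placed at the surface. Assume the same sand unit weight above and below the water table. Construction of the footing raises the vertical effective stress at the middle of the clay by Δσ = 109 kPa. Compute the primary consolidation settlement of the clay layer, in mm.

S_c ≈ 386 mm

Mid-depth of clay below the ground surface: z = 2.6 + 4.4/2 = 4.8 m.
Total vertical stress at mid-clay: σ_v = 20.2×2.6 + 17.8×2.2 = 91.68 kPa.
Pore pressure: u = 9.81×(4.8 − 0) = 47.088 kPa.
Initial effective stress: σ'_0 = σ_v − u = 91.68 − 47.088 = 44.592 kPa.
Final effective stress: σ'_f = σ'_0 + Δσ = 44.592 + 109 = 153.59 kPa.
Normally consolidated clay, so the full stress increment lies on the virgin compression line:
S_c = C_c·H/(1+e₀)·log₁₀(σ'_f/σ'_0) = 0.32×4.4/(1+0.96)×log₁₀(153.59/44.592)
    = 0.71837 × 0.53711 = 0.3858 m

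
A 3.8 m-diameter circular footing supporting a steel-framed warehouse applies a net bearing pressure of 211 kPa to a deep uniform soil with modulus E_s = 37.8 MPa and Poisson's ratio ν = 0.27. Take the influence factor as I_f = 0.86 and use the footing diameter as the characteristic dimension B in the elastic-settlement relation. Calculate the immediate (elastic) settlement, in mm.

S_e ≈ 16.9 mm

Immediate (elastic) settlement: S_e = q·B·(1−ν²)/E_s · I_f.
E_s = 37.8 MPa = 37800 kPa.
S_e = 211 × 3.8 × (1 − 0.27²) / 37800 × 0.86
    = 211 × 3.8 × 0.9271 / 37800 × 0.86
    = 0.01691 m = 16.91 mm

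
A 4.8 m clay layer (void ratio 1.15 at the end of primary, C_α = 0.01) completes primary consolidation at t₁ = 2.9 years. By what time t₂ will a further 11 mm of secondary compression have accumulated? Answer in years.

S_s = C_α·H/(1+e_p)·log₁₀(t₂/t₁) ⇒ log₁₀(t₂/t₁) = S_s·(1+e_p)/(C_α·H).
log₁₀(t₂/t₁) = 0.011 × (1+1.15) / (0.01×4.8) = 0.4927
t₂ = t₁ × 10^0.4927 = 2.9 × 3.11 = 9.018 years

t₂ ≈ 9.02 years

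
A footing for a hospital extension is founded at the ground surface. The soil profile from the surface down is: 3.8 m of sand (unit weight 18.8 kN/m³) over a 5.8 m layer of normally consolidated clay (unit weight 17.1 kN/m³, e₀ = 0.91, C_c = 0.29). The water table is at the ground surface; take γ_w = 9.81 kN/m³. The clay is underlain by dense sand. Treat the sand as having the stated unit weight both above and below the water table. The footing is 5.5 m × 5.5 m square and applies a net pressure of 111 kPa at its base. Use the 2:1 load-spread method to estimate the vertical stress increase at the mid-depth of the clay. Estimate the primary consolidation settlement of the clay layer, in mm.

S_c ≈ 131 mm

Mid-depth of clay below the ground surface: z = 3.8 + 5.8/2 = 6.7 m.
Total vertical stress at mid-clay: σ_v = 18.8×3.8 + 17.1×2.9 = 121.03 kPa.
Pore pressure: u = 9.81×(6.7 − 0) = 65.727 kPa.
Initial effective stress: σ'_0 = σ_v − u = 121.03 − 65.727 = 55.303 kPa.
Stress increase at mid-clay by the 2:1 spreading method:
Δσ = qBL/((B+z)(L+z)) = 111×5.5×5.5/((5.5+6.7)(5.5+6.7)) = 22.559 kPa
Final effective stress: σ'_f = σ'_0 + Δσ = 55.303 + 22.559 = 77.862 kPa.
Normally consolidated clay, so the full stress increment lies on the virgin compression line:
S_c = C_c·H/(1+e₀)·log₁₀(σ'_f/σ'_0) = 0.29×5.8/(1+0.91)×log₁₀(77.862/55.303)
    = 0.88063 × 0.14858 = 0.1308 m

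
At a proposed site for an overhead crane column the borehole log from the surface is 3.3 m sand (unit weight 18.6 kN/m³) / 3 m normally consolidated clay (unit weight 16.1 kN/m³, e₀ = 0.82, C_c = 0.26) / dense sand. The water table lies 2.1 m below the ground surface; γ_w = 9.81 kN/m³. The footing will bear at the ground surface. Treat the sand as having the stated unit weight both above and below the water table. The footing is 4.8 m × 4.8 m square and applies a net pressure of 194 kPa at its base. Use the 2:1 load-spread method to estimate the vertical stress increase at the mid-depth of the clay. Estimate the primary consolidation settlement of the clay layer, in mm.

S_c ≈ 112 mm

Mid-depth of clay below the ground surface: z = 3.3 + 3/2 = 4.8 m.
Total vertical stress at mid-clay: σ_v = 18.6×3.3 + 16.1×1.5 = 85.53 kPa.
Pore pressure: u = 9.81×(4.8 − 2.1) = 26.487 kPa.
Initial effective stress: σ'_0 = σ_v − u = 85.53 − 26.487 = 59.043 kPa.
Stress increase at mid-clay by the 2:1 spreading method:
Δσ = qBL/((B+z)(L+z)) = 194×4.8×4.8/((4.8+4.8)(4.8+4.8)) = 48.5 kPa
Final effective stress: σ'_f = σ'_0 + Δσ = 59.043 + 48.5 = 107.54 kPa.
Normally consolidated clay, so the full stress increment lies on the virgin compression line:
S_c = C_c·H/(1+e₀)·log₁₀(σ'_f/σ'_0) = 0.26×3/(1+0.82)×log₁₀(107.54/59.043)
    = 0.42857 × 0.2604 = 0.1116 m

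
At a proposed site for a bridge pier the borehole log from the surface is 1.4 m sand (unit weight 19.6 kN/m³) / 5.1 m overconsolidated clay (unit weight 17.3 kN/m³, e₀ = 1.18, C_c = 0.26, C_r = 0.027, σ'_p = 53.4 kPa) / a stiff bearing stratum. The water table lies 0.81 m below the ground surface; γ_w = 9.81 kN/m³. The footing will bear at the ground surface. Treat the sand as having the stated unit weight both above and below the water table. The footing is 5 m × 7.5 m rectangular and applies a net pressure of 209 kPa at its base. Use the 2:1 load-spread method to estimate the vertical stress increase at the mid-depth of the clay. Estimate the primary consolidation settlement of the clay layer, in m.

Mid-depth of clay below the ground surface: z = 1.4 + 5.1/2 = 3.95 m.
Total vertical stress at mid-clay: σ_v = 19.6×1.4 + 17.3×2.55 = 71.555 kPa.
Pore pressure: u = 9.81×(3.95 − 0.81) = 30.803 kPa.
Initial effective stress: σ'_0 = σ_v − u = 71.555 − 30.803 = 40.752 kPa.
Stress increase at mid-clay by the 2:1 spreading method:
Δσ = qBL/((B+z)(L+z)) = 209×5×7.5/((5+3.95)(7.5+3.95)) = 76.48 kPa
Final effective stress: σ'_f = 40.752 + 76.48 = 117.23 kPa.
σ'_f = 117.23 > σ'_p = 53.4 kPa, so the stress path crosses the preconsolidation pressure — recompression up to σ'_p, then virgin compression beyond:
S_c = H/(1+e₀)·[C_r·log₁₀(σ'_p/σ'_0) + C_c·log₁₀(σ'_f/σ'_p)]
    = 5.1/2.18 × [0.027×log₁₀(53.4/40.752) + 0.26×log₁₀(117.23/53.4)]
    = 2.3394 × [0.0031696 + 0.088789] = 0.2151 m

S_c ≈ 0.215 m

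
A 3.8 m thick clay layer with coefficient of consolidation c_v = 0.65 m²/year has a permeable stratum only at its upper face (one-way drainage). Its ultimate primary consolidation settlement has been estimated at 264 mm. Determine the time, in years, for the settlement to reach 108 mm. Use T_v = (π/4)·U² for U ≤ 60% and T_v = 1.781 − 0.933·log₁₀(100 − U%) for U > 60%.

Drainage path length: H_d = H = 3.8 m (single drainage).
U = S(t)/S_ult = 108/264 = 0.4091.
U ≤ 60%: T_v = (π/4)·U² = (π/4)×0.40909² = 0.13144.
t = T_v·H_d²/c_v = 0.13144×3.8²/0.65 = 2.92 years.

t ≈ 2.92 years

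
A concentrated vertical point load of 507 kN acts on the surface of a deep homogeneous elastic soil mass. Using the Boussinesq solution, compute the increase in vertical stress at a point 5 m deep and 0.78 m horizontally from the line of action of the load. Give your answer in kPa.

Δσ_z ≈ 9.12 kPa

Boussinesq vertical stress below a point load on an elastic half-space:
Δσ_z = 3P/(2πz²) · [1 + (r/z)²]^(−5/2)
r/z = 0.78/5 = 0.156; [1+(r/z)²]^(−5/2) = 0.94166.
Δσ_z = 3×507/(2π×5²) × 0.94166 = 9.683 × 0.94166 = 9.118 kPa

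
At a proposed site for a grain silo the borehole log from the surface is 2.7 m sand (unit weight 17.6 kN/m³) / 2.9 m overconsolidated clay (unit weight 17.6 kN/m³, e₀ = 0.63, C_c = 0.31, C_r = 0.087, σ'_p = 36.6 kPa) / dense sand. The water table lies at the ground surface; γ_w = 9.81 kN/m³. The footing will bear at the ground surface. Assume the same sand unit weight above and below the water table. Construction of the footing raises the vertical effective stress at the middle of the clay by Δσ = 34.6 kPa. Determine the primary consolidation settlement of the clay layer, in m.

Mid-depth of clay below the ground surface: z = 2.7 + 2.9/2 = 4.15 m.
Total vertical stress at mid-clay: σ_v = 17.6×2.7 + 17.6×1.45 = 73.04 kPa.
Pore pressure: u = 9.81×(4.15 − 0) = 40.712 kPa.
Initial effective stress: σ'_0 = σ_v − u = 73.04 − 40.712 = 32.328 kPa.
Final effective stress: σ'_f = 32.328 + 34.6 = 66.928 kPa.
σ'_f = 66.928 > σ'_p = 36.6 kPa, so the stress path crosses the preconsolidation pressure — recompression up to σ'_p, then virgin compression beyond:
S_c = H/(1+e₀)·[C_r·log₁₀(σ'_p/σ'_0) + C_c·log₁₀(σ'_f/σ'_p)]
    = 2.9/1.63 × [0.087×log₁₀(36.6/32.328) + 0.31×log₁₀(66.928/36.6)]
    = 1.7791 × [0.0046895 + 0.081259] = 0.1529 m

S_c ≈ 0.153 m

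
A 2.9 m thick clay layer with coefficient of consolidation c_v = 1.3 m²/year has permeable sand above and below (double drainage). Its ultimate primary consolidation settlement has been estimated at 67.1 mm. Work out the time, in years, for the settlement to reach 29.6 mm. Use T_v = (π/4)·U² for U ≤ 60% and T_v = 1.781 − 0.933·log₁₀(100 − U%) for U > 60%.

Drainage path length: H_d = H/2 = 1.45 m (double drainage).
U = S(t)/S_ult = 29.6/67.1 = 0.4411.
U ≤ 60%: T_v = (π/4)·U² = (π/4)×0.44113² = 0.15284.
t = T_v·H_d²/c_v = 0.15284×1.45²/1.3 = 0.2472 years.

t ≈ 0.247 years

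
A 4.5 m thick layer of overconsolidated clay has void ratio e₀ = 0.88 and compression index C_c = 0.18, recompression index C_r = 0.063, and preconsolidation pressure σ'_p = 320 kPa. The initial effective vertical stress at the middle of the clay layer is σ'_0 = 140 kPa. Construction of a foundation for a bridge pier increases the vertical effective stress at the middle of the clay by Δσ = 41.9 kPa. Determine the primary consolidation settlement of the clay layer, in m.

S_c ≈ 0.0171 m

Final effective stress: σ'_f = 140 + 41.9 = 181.9 kPa.
σ'_f = 181.9 ≤ σ'_p = 320 kPa, so the clay remains overconsolidated and only the recompression index applies:
S_c = C_r·H/(1+e₀)·log₁₀(σ'_f/σ'_0) = 0.063×4.5/1.88×log₁₀(181.9/140)
    = 0.1508 × 0.1137 = 0.01715 m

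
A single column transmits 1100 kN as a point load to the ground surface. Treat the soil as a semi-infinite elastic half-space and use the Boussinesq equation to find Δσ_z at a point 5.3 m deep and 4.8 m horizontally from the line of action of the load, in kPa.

Δσ_z ≈ 4.18 kPa

Boussinesq vertical stress below a point load on an elastic half-space:
Δσ_z = 3P/(2πz²) · [1 + (r/z)²]^(−5/2)
r/z = 4.8/5.3 = 0.90566; [1+(r/z)²]^(−5/2) = 0.22371.
Δσ_z = 3×1100/(2π×5.3²) × 0.22371 = 18.697 × 0.22371 = 4.183 kPa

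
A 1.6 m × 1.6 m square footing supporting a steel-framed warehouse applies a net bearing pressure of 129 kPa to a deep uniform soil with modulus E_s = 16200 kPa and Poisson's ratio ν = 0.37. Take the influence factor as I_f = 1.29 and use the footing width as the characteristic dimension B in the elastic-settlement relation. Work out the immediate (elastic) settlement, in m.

Immediate (elastic) settlement: S_e = q·B·(1−ν²)/E_s · I_f.
S_e = 129 × 1.6 × (1 − 0.37²) / 16200 × 1.29
    = 129 × 1.6 × 0.8631 / 16200 × 1.29
    = 0.01419 m

S_e ≈ 0.0142 m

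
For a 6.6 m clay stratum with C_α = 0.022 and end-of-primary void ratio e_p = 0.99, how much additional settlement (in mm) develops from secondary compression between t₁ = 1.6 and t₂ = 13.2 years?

Secondary compression: S_s = C_α·H/(1+e_p)·log₁₀(t₂/t₁)
S_s = 0.022×6.6/(1+0.99)×log₁₀(13.2/1.6)
    = 0.07296 × 0.9165 = 0.06687 m

S_s ≈ 66.9 mm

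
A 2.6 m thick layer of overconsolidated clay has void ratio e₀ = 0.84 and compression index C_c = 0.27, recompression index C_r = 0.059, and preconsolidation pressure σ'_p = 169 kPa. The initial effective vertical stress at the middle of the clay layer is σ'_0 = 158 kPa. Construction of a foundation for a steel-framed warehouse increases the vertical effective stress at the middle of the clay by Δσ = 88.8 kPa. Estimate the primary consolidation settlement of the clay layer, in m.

Final effective stress: σ'_f = 158 + 88.8 = 246.8 kPa.
σ'_f = 246.8 > σ'_p = 169 kPa, so the stress path crosses the preconsolidation pressure — recompression up to σ'_p, then virgin compression beyond:
S_c = H/(1+e₀)·[C_r·log₁₀(σ'_p/σ'_0) + C_c·log₁₀(σ'_f/σ'_p)]
    = 2.6/1.84 × [0.059×log₁₀(169/158) + 0.27×log₁₀(246.8/169)]
    = 1.413 × [0.0017245 + 0.044404] = 0.06518 m

S_c ≈ 0.0652 m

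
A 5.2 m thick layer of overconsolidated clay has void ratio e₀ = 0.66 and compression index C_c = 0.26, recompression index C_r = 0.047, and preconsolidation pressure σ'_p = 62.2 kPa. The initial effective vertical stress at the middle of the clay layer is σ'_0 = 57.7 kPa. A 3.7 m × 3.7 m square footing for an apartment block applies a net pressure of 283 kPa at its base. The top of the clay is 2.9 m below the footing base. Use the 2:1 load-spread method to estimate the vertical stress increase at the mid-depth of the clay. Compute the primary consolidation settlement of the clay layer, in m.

S_c ≈ 0.185 m

Mid-depth of clay below the footing base: z = 2.9 + 5.2/2 = 5.5 m.
Stress increase at mid-clay by the 2:1 spreading method:
Δσ = qBL/((B+z)(L+z)) = 283×3.7×3.7/((3.7+5.5)(3.7+5.5)) = 45.774 kPa
Final effective stress: σ'_f = 57.7 + 45.774 = 103.47 kPa.
σ'_f = 103.47 > σ'_p = 62.2 kPa, so the stress path crosses the preconsolidation pressure — recompression up to σ'_p, then virgin compression beyond:
S_c = H/(1+e₀)·[C_r·log₁₀(σ'_p/σ'_0) + C_c·log₁₀(σ'_f/σ'_p)]
    = 5.2/1.66 × [0.047×log₁₀(62.2/57.7) + 0.26×log₁₀(103.47/62.2)]
    = 3.1325 × [0.0015329 + 0.057466] = 0.1848 m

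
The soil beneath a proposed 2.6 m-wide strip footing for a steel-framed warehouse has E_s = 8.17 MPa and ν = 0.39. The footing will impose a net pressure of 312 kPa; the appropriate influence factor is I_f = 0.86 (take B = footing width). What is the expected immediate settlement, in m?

Immediate (elastic) settlement: S_e = q·B·(1−ν²)/E_s · I_f.
E_s = 8.17 MPa = 8170 kPa.
S_e = 312 × 2.6 × (1 − 0.39²) / 8170 × 0.86
    = 312 × 2.6 × 0.8479 / 8170 × 0.86
    = 0.0724 m

S_e ≈ 0.0724 m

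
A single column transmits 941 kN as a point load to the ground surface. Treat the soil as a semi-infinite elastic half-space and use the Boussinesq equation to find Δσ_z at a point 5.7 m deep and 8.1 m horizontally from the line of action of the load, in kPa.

Boussinesq vertical stress below a point load on an elastic half-space:
Δσ_z = 3P/(2πz²) · [1 + (r/z)²]^(−5/2)
r/z = 8.1/5.7 = 1.4211; [1+(r/z)²]^(−5/2) = 0.063125.
Δσ_z = 3×941/(2π×5.7²) × 0.063125 = 13.829 × 0.063125 = 0.873 kPa

Δσ_z ≈ 0.873 kPa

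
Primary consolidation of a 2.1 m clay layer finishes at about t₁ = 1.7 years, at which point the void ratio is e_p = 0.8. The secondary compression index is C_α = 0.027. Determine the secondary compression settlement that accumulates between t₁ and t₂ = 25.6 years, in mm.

S_s ≈ 37.1 mm

Secondary compression: S_s = C_α·H/(1+e_p)·log₁₀(t₂/t₁)
S_s = 0.027×2.1/(1+0.8)×log₁₀(25.6/1.7)
    = 0.0315 × 1.178 = 0.0371 m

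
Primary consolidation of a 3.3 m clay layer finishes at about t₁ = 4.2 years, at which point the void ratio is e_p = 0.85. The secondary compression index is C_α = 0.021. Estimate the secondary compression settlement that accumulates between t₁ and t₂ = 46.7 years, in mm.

S_s ≈ 39.2 mm

Secondary compression: S_s = C_α·H/(1+e_p)·log₁₀(t₂/t₁)
S_s = 0.021×3.3/(1+0.85)×log₁₀(46.7/4.2)
    = 0.03746 × 1.046 = 0.03919 m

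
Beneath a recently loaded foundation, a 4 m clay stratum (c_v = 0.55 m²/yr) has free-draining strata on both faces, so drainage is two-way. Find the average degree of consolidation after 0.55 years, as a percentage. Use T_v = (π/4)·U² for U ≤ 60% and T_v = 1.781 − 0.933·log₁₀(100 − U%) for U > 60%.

Drainage path length: H_d = H/2 = 2 m (double drainage).
T_v = c_v·t/H_d² = 0.55×0.55/2² = 0.075625.
T_v = 0.075625 corresponds to the U ≤ 60% branch:
U = √(4T_v/π) = 0.3103

U ≈ 31 %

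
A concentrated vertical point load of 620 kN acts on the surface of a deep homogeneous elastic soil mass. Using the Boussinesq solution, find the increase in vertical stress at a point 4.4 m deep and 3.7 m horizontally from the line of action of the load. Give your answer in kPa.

Boussinesq vertical stress below a point load on an elastic half-space:
Δσ_z = 3P/(2πz²) · [1 + (r/z)²]^(−5/2)
r/z = 3.7/4.4 = 0.84091; [1+(r/z)²]^(−5/2) = 0.26262.
Δσ_z = 3×620/(2π×4.4²) × 0.26262 = 15.291 × 0.26262 = 4.016 kPa

Δσ_z ≈ 4.02 kPa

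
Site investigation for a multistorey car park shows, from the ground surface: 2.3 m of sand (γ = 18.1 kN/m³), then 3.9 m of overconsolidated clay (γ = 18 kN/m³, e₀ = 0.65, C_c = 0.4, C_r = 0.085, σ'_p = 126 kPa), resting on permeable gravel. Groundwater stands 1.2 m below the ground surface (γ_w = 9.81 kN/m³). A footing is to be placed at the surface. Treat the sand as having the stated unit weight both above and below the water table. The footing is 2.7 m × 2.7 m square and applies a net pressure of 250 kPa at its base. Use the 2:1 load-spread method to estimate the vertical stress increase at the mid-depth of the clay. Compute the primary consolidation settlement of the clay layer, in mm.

Mid-depth of clay below the ground surface: z = 2.3 + 3.9/2 = 4.25 m.
Total vertical stress at mid-clay: σ_v = 18.1×2.3 + 18×1.95 = 76.73 kPa.
Pore pressure: u = 9.81×(4.25 − 1.2) = 29.921 kPa.
Initial effective stress: σ'_0 = σ_v − u = 76.73 − 29.921 = 46.809 kPa.
Stress increase at mid-clay by the 2:1 spreading method:
Δσ = qBL/((B+z)(L+z)) = 250×2.7×2.7/((2.7+4.25)(2.7+4.25)) = 37.731 kPa
Final effective stress: σ'_f = 46.809 + 37.731 = 84.54 kPa.
σ'_f = 84.54 ≤ σ'_p = 126 kPa, so the clay remains overconsolidated and only the recompression index applies:
S_c = C_r·H/(1+e₀)·log₁₀(σ'_f/σ'_0) = 0.085×3.9/1.65×log₁₀(84.54/46.809)
    = 0.20091 × 0.25673 = 0.05158 m

S_c ≈ 51.6 mm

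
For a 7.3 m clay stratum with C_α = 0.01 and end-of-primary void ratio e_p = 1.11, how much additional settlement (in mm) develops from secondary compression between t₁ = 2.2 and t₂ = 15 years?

Secondary compression: S_s = C_α·H/(1+e_p)·log₁₀(t₂/t₁)
S_s = 0.01×7.3/(1+1.11)×log₁₀(15/2.2)
    = 0.0346 × 0.8337 = 0.02884 m

S_s ≈ 28.8 mm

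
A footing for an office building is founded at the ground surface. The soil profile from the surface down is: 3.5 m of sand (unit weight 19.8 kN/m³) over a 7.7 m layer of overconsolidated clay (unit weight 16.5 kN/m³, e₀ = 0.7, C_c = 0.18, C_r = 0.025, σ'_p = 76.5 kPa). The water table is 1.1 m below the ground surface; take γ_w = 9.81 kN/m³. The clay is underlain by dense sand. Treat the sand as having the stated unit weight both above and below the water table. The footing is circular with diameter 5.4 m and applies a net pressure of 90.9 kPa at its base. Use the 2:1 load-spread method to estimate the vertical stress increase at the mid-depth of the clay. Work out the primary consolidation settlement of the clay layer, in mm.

S_c ≈ 52.2 mm

Mid-depth of clay below the ground surface: z = 3.5 + 7.7/2 = 7.35 m.
Total vertical stress at mid-clay: σ_v = 19.8×3.5 + 16.5×3.85 = 132.82 kPa.
Pore pressure: u = 9.81×(7.35 − 1.1) = 61.312 kPa.
Initial effective stress: σ'_0 = σ_v − u = 132.82 − 61.312 = 71.508 kPa.
Stress increase at mid-clay by the 2:1 spreading method:
Δσ ≈ qD²/(D+z)² = 90.9×5.4²/(5.4+7.35)² = 16.305 kPa
Final effective stress: σ'_f = 71.508 + 16.305 = 87.813 kPa.
σ'_f = 87.813 > σ'_p = 76.5 kPa, so the stress path crosses the preconsolidation pressure — recompression up to σ'_p, then virgin compression beyond:
S_c = H/(1+e₀)·[C_r·log₁₀(σ'_p/σ'_0) + C_c·log₁₀(σ'_f/σ'_p)]
    = 7.7/1.7 × [0.025×log₁₀(76.5/71.508) + 0.18×log₁₀(87.813/76.5)]
    = 4.5294 × [0.00073267 + 0.010782] = 0.05215 m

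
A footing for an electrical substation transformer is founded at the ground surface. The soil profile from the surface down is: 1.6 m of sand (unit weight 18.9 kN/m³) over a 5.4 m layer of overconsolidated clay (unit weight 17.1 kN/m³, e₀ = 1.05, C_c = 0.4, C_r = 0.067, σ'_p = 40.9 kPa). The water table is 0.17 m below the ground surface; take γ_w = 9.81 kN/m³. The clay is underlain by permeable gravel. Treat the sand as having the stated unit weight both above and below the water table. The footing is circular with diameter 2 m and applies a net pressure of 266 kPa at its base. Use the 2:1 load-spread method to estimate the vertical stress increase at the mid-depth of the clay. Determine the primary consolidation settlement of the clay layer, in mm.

Mid-depth of clay below the ground surface: z = 1.6 + 5.4/2 = 4.3 m.
Total vertical stress at mid-clay: σ_v = 18.9×1.6 + 17.1×2.7 = 76.41 kPa.
Pore pressure: u = 9.81×(4.3 − 0.17) = 40.515 kPa.
Initial effective stress: σ'_0 = σ_v − u = 76.41 − 40.515 = 35.895 kPa.
Stress increase at mid-clay by the 2:1 spreading method:
Δσ ≈ qD²/(D+z)² = 266×2²/(2+4.3)² = 26.808 kPa
Final effective stress: σ'_f = 35.895 + 26.808 = 62.703 kPa.
σ'_f = 62.703 > σ'_p = 40.9 kPa, so the stress path crosses the preconsolidation pressure — recompression up to σ'_p, then virgin compression beyond:
S_c = H/(1+e₀)·[C_r·log₁₀(σ'_p/σ'_0) + C_c·log₁₀(σ'_f/σ'_p)]
    = 5.4/2.05 × [0.067×log₁₀(40.9/35.895) + 0.4×log₁₀(62.703/40.9)]
    = 2.6341 × [0.0037982 + 0.074226] = 0.2055 m

S_c ≈ 206 mm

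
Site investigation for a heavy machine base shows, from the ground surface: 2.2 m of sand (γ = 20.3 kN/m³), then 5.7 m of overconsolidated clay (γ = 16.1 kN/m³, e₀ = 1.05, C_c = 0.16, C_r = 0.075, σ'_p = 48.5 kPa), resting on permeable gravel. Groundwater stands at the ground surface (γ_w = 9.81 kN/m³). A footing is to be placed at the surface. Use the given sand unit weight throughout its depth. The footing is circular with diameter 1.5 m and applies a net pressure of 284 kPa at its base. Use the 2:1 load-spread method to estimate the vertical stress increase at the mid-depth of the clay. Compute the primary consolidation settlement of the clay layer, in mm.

S_c ≈ 42.6 mm

Mid-depth of clay below the ground surface: z = 2.2 + 5.7/2 = 5.05 m.
Total vertical stress at mid-clay: σ_v = 20.3×2.2 + 16.1×2.85 = 90.545 kPa.
Pore pressure: u = 9.81×(5.05 − 0) = 49.541 kPa.
Initial effective stress: σ'_0 = σ_v − u = 90.545 − 49.541 = 41.004 kPa.
Stress increase at mid-clay by the 2:1 spreading method:
Δσ ≈ qD²/(D+z)² = 284×1.5²/(1.5+5.05)² = 14.894 kPa
Final effective stress: σ'_f = 41.004 + 14.894 = 55.898 kPa.
σ'_f = 55.898 > σ'_p = 48.5 kPa, so the stress path crosses the preconsolidation pressure — recompression up to σ'_p, then virgin compression beyond:
S_c = H/(1+e₀)·[C_r·log₁₀(σ'_p/σ'_0) + C_c·log₁₀(σ'_f/σ'_p)]
    = 5.7/2.05 × [0.075×log₁₀(48.5/41.004) + 0.16×log₁₀(55.898/48.5)]
    = 2.7805 × [0.0054687 + 0.0098647] = 0.04263 m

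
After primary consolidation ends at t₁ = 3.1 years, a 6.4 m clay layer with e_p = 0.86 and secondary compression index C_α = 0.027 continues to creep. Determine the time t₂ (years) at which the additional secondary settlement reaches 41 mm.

S_s = C_α·H/(1+e_p)·log₁₀(t₂/t₁) ⇒ log₁₀(t₂/t₁) = S_s·(1+e_p)/(C_α·H).
log₁₀(t₂/t₁) = 0.041 × (1+0.86) / (0.027×6.4) = 0.4413
t₂ = t₁ × 10^0.4413 = 3.1 × 2.763 = 8.564 years

t₂ ≈ 8.56 years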